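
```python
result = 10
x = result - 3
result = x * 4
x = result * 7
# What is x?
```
Trace:
  result=10
  result=10, x=7
  result=28, x=7
  result=28, x=196

Final answer: 196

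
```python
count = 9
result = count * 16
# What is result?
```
Trace:
  count=9
  count=9, result=144

Final answer: 144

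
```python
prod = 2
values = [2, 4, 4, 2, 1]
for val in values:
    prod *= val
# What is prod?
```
Trace:
  prod=2
  prod=4, val=2
  prod=16, val=4
  prod=64, val=4
  prod=128, val=2
  prod=128, val=1

Final answer: 128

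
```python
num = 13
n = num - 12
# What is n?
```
Trace:
  num=13
  num=13, n=1

Final answer: 1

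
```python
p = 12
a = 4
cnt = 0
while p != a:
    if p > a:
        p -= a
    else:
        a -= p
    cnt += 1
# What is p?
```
Trace:
  p=12
  p=12, a=4
  p=12, a=4, cnt=0
  p=8, a=4, cnt=1
  p=4, a=4, cnt=2

Final answer: 4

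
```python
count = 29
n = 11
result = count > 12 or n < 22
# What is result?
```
Trace:
  count=29
  count=29, n=11
  count=29, n=11, result=True

Final answer: True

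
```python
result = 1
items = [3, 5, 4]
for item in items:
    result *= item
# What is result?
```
Trace:
  result=1
  result=3, item=3
  result=15, item=5
  result=60, item=4

Final answer: 60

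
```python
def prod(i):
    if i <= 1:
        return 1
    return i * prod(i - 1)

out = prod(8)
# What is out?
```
Call trace:
prod(i=8)
  prod(i=7)
    prod(i=6)
      prod(i=5)
        prod(i=4)
          prod(i=3)
            prod(i=2)
              prod(i=1)
              -> return 1
            -> return 2
          -> return 6
        -> return 24
      -> return 120
    -> return 720
  -> return 5040
-> return 40320

Final answer: 40320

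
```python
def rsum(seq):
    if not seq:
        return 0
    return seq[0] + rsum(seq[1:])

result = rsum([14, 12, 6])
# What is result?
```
Call trace:
rsum(seq=[14, 12, 6])
  rsum(seq=[12, 6])
    rsum(seq=[6])
      rsum(seq=[])
      -> return 0
    -> return 6
  -> return 18
-> return 32

Final answer: 32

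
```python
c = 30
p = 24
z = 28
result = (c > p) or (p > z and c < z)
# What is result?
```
Trace:
  c=30
  c=30, p=24
  c=30, p=24, z=28
  c=30, p=24, z=28, result=True

Final answer: True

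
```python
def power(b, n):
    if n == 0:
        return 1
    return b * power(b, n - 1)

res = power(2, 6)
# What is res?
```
Call trace:
power(b=2, n=6)
  power(b=2, n=5)
    power(b=2, n=4)
      power(b=2, n=3)
        power(b=2, n=2)
          power(b=2, n=1)
            power(b=2, n=0)
            -> return 1
          -> return 2
        -> return 4
      -> return 8
    -> return 16
  -> return 32
-> return 64

Final answer: 64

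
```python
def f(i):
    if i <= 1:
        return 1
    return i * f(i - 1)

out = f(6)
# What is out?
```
Call trace:
f(i=6)
  f(i=5)
    f(i=4)
      f(i=3)
        f(i=2)
          f(i=1)
          -> return 1
        -> return 2
      -> return 6
    -> return 24
  -> return 120
-> return 720

Final answer: 720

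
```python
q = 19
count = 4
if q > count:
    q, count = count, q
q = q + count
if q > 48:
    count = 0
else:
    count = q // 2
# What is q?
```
Trace:
  q=19
  q=19, count=4
  q=4, count=19
  q=23, count=19
  q=23, count=11

Final answer: 23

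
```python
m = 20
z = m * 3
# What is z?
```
Trace:
  m=20
  m=20, z=60

Final answer: 60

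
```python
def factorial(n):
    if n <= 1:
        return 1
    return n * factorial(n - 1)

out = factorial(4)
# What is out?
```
Call trace:
factorial(n=4)
  factorial(n=3)
    factorial(n=2)
      factorial(n=1)
      -> return 1
    -> return 2
  -> return 6
-> return 24

Final answer: 24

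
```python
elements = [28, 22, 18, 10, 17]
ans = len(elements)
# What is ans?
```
Trace:
  elements=[28, 22, 18, 10, 17]
  elements=[28, 22, 18, 10, 17], ans=5

Final answer: 5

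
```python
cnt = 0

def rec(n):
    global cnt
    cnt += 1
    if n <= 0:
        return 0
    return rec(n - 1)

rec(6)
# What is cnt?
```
Call trace:
rec(n=6)
  rec(n=5)
    rec(n=4)
      rec(n=3)
        rec(n=2)
          rec(n=1)
            rec(n=0)
            -> return 0
          -> return 0
        -> return 0
      -> return 0
    -> return 0
  -> return 0
-> return 0

cnt is incremented once per call. rec is entered once for each n = 6, 5, 4, 3, 2, 1, 0 (the n <= 0 call returns without recursing), i.e. 6 + 1 calls.
cnt = 7

Final answer: 7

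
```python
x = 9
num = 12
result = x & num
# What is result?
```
Trace:
  x=9
  x=9, num=12
  x=9, num=12, result=8

Final answer: 8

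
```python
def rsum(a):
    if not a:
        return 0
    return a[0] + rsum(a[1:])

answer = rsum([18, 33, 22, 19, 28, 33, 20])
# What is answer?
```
Call trace:
rsum(a=[18, 33, 22, 19, 28, 33, 20])
  rsum(a=[33, 22, 19, 28, 33, 20])
    rsum(a=[22, 19, 28, 33, 20])
      rsum(a=[19, 28, 33, 20])
        rsum(a=[28, 33, 20])
          rsum(a=[33, 20])
            rsum(a=[20])
              rsum(a=[])
              -> return 0
            -> return 20
          -> return 53
        -> return 81
      -> return 100
    -> return 122
  -> return 155
-> return 173

Final answer: 173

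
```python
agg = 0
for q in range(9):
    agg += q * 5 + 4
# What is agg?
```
Trace:
  agg=0
  agg=4, q=0
  agg=13, q=1
  agg=27, q=2
  agg=46, q=3
  agg=70, q=4
  agg=99, q=5
  agg=133, q=6
  agg=172, q=7
  agg=216, q=8

Final answer: 216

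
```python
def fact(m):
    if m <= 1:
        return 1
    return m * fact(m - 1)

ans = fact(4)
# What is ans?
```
Call trace:
fact(m=4)
  fact(m=3)
    fact(m=2)
      fact(m=1)
      -> return 1
    -> return 2
  -> return 6
-> return 24

Final answer: 24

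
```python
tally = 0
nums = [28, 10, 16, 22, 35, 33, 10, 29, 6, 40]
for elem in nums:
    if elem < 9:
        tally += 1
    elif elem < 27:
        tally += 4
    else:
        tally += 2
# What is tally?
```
Trace:
  tally=0
  tally=2, elem=28
  tally=6, elem=10
  tally=10, elem=16
  tally=14, elem=22
  tally=16, elem=35
  tally=18, elem=33
  tally=22, elem=10
  tally=24, elem=29
  tally=25, elem=6
  tally=27, elem=40

Final answer: 27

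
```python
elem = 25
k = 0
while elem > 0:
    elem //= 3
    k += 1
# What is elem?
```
Trace:
  elem=25
  elem=25, k=0
  elem=8, k=1
  elem=2, k=2
  elem=0, k=3

Final answer: 0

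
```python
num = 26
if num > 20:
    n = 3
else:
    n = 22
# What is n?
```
Trace:
  num=26
  num=26, n=3

Final answer: 3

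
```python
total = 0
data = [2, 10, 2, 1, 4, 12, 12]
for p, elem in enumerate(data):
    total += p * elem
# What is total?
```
Trace:
  total=0
  total=0, p=0, elem=2
  total=10, p=1, elem=10
  total=14, p=2, elem=2
  total=17, p=3, elem=1
  total=33, p=4, elem=4
  total=93, p=5, elem=12
  total=165, p=6, elem=12

Final answer: 165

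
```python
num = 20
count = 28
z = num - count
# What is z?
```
Trace:
  num=20
  num=20, count=28
  num=20, count=28, z=-8

Final answer: -8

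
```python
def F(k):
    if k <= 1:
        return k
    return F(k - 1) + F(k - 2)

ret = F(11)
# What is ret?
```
Call trace (a repeated sub-call is expanded the first time; later identical calls just restate its return value):
F(k=11)
  F(k=10)
    F(k=9)
      F(k=8)
        F(k=7)
          F(k=6)
            F(k=5)
              F(k=4)
                F(k=3)
                  F(k=2)
                    F(k=1)
                    -> return 1
                    F(k=0)
                    -> return 0
                  -> return 1
                  F(k=1)
                  -> return 1
                -> return 2
                F(k=2) -> return 1  (same call as traced above)
              -> return 3
              F(k=3) -> return 2  (same call as traced above)
            -> return 5
            F(k=4) -> return 3  (same call as traced above)
          -> return 8
          F(k=5) -> return 5  (same call as traced above)
        -> return 13
        F(k=6) -> return 8  (same call as traced above)
      -> return 21
      F(k=7) -> return 13  (same call as traced above)
    -> return 34
    F(k=8) -> return 21  (same call as traced above)
  -> return 55
  F(k=9) -> return 34  (same call as traced above)
-> return 89

Final answer: 89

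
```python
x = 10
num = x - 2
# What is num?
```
Trace:
  x=10
  x=10, num=8

Final answer: 8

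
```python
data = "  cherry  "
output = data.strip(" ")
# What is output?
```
Trace:
  data='  cherry  '
  data='  cherry  ', output='cherry'

Final answer: 'cherry'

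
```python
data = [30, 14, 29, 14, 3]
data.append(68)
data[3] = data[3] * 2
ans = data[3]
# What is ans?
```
Trace:
  data=[30, 14, 29, 14, 3]
  data=[30, 14, 29, 14, 3, 68]
  data=[30, 14, 29, 28, 3, 68]
  data=[30, 14, 29, 28, 3, 68], ans=28

Final answer: 28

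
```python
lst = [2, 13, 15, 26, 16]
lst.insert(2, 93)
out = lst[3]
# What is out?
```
Trace:
  lst=[2, 13, 15, 26, 16]
  lst=[2, 13, 93, 15, 26, 16]
  lst=[2, 13, 93, 15, 26, 16], out=15

Final answer: 15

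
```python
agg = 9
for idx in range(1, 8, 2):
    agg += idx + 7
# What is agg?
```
Trace:
  agg=9
  agg=17, idx=1
  agg=27, idx=3
  agg=39, idx=5
  agg=53, idx=7

Final answer: 53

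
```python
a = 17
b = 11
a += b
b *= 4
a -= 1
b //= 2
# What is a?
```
Trace:
  a=17
  a=17, b=11
  a=28, b=11
  a=28, b=44
  a=27, b=44
  a=27, b=22

Final answer: 27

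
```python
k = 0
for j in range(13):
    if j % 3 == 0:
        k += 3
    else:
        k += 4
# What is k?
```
Trace:
  k=0
  k=3, j=0
  k=7, j=1
  k=11, j=2
  k=14, j=3
  k=18, j=4
  k=22, j=5
  k=25, j=6
  k=29, j=7
  k=33, j=8
  k=36, j=9
  k=40, j=10
  k=44, j=11
  k=47, j=12

Final answer: 47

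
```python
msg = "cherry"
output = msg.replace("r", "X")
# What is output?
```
Trace:
  msg='cherry'
  msg='cherry', output='cheXXy'

Final answer: 'cheXXy'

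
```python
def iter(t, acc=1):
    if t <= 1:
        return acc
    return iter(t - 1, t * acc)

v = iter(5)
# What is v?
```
Call trace:
iter(t=5, acc=1)
  iter(t=4, acc=5)
    iter(t=3, acc=20)
      iter(t=2, acc=60)
        iter(t=1, acc=120)
        -> return 120
      -> return 120
    -> return 120
  -> return 120
-> return 120

Final answer: 120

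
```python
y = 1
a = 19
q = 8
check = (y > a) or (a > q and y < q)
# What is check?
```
Trace:
  y=1
  y=1, a=19
  y=1, a=19, q=8
  y=1, a=19, q=8, check=True

Final answer: True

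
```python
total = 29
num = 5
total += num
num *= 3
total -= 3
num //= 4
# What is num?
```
Trace:
  total=29
  total=29, num=5
  total=34, num=5
  total=34, num=15
  total=31, num=15
  total=31, num=3

Final answer: 3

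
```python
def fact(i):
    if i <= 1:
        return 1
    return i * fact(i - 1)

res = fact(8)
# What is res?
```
Call trace:
fact(i=8)
  fact(i=7)
    fact(i=6)
      fact(i=5)
        fact(i=4)
          fact(i=3)
            fact(i=2)
              fact(i=1)
              -> return 1
            -> return 2
          -> return 6
        -> return 24
      -> return 120
    -> return 720
  -> return 5040
-> return 40320

Final answer: 40320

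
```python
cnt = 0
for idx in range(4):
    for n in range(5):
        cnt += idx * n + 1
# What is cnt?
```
Trace:
  cnt=0
  cnt=1, idx=0, n=0
  cnt=2, idx=0, n=1
  cnt=3, idx=0, n=2
  cnt=4, idx=0, n=3
  cnt=5, idx=0, n=4
  cnt=6, idx=1, n=0
  cnt=8, idx=1, n=1
  cnt=11, idx=1, n=2
  cnt=15, idx=1, n=3
  cnt=20, idx=1, n=4
  cnt=21, idx=2, n=0
  cnt=24, idx=2, n=1
  cnt=29, idx=2, n=2
  cnt=36, idx=2, n=3
  cnt=45, idx=2, n=4
  cnt=46, idx=3, n=0
  cnt=50, idx=3, n=1
  cnt=57, idx=3, n=2
  cnt=67, idx=3, n=3
  cnt=80, idx=3, n=4

Final answer: 80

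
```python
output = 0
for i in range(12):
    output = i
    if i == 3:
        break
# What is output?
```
Trace:
  output=0
  output=0, i=0
  output=1, i=1
  output=2, i=2
  output=3, i=3

Final answer: 3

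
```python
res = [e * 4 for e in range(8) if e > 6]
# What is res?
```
Trace:
  e=0
  e=1
  e=2
  e=3
  e=4
  e=5
  e=6
  e=7
  res=[28]

Final answer: [28]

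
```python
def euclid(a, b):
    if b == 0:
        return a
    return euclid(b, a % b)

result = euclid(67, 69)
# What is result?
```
Call trace:
euclid(a=67, b=69)
  euclid(a=69, b=67)
    euclid(a=67, b=2)
      euclid(a=2, b=1)
        euclid(a=1, b=0)
        -> return 1
      -> return 1
    -> return 1
  -> return 1
-> return 1

Final answer: 1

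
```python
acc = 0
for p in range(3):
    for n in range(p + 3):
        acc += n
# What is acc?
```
Trace:
  acc=0
  acc=0, p=0, n=0
  acc=1, p=0, n=1
  acc=3, p=0, n=2
  acc=3, p=1, n=0
  acc=4, p=1, n=1
  acc=6, p=1, n=2
  acc=9, p=1, n=3
  acc=9, p=2, n=0
  acc=10, p=2, n=1
  acc=12, p=2, n=2
  acc=15, p=2, n=3
  acc=19, p=2, n=4

Final answer: 19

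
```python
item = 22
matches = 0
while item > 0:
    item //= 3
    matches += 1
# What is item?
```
Trace:
  item=22
  item=22, matches=0
  item=7, matches=1
  item=2, matches=2
  item=0, matches=3

Final answer: 0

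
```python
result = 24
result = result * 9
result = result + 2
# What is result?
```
Trace:
  result=24
  result=216
  result=218

Final answer: 218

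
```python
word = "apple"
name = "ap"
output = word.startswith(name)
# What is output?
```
Trace:
  word='apple'
  word='apple', name='ap'
  word='apple', name='ap', output=True

Final answer: True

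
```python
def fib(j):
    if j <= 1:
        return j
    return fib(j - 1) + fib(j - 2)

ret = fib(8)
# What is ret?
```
Call trace (a repeated sub-call is expanded the first time; later identical calls just restate its return value):
fib(j=8)
  fib(j=7)
    fib(j=6)
      fib(j=5)
        fib(j=4)
          fib(j=3)
            fib(j=2)
              fib(j=1)
              -> return 1
              fib(j=0)
              -> return 0
            -> return 1
            fib(j=1)
            -> return 1
          -> return 2
          fib(j=2) -> return 1  (same call as traced above)
        -> return 3
        fib(j=3) -> return 2  (same call as traced above)
      -> return 5
      fib(j=4) -> return 3  (same call as traced above)
    -> return 8
    fib(j=5) -> return 5  (same call as traced above)
  -> return 13
  fib(j=6) -> return 8  (same call as traced above)
-> return 21

Final answer: 21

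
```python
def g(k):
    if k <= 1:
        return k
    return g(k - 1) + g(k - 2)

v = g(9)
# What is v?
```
Call trace (a repeated sub-call is expanded the first time; later identical calls just restate its return value):
g(k=9)
  g(k=8)
    g(k=7)
      g(k=6)
        g(k=5)
          g(k=4)
            g(k=3)
              g(k=2)
                g(k=1)
                -> return 1
                g(k=0)
                -> return 0
              -> return 1
              g(k=1)
              -> return 1
            -> return 2
            g(k=2) -> return 1  (same call as traced above)
          -> return 3
          g(k=3) -> return 2  (same call as traced above)
        -> return 5
        g(k=4) -> return 3  (same call as traced above)
      -> return 8
      g(k=5) -> return 5  (same call as traced above)
    -> return 13
    g(k=6) -> return 8  (same call as traced above)
  -> return 21
  g(k=7) -> return 13  (same call as traced above)
-> return 34

Final answer: 34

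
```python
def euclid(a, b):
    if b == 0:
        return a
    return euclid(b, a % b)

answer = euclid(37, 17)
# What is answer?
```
Call trace:
euclid(a=37, b=17)
  euclid(a=17, b=3)
    euclid(a=3, b=2)
      euclid(a=2, b=1)
        euclid(a=1, b=0)
        -> return 1
      -> return 1
    -> return 1
  -> return 1
-> return 1

Final answer: 1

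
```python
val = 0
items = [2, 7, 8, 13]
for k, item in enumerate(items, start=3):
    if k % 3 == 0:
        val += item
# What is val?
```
Trace:
  val=0
  val=2, k=3, item=2
  val=2, k=4, item=7
  val=2, k=5, item=8
  val=15, k=6, item=13

Final answer: 15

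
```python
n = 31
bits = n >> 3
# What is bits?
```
Trace:
  n=31
  n=31, bits=3

Final answer: 3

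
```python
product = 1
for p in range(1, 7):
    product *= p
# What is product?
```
Trace:
  product=1
  product=1, p=1
  product=2, p=2
  product=6, p=3
  product=24, p=4
  product=120, p=5
  product=720, p=6

Final answer: 720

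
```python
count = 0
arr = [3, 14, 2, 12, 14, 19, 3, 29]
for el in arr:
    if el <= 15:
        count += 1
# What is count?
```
Trace:
  count=0
  count=1, el=3
  count=2, el=14
  count=3, el=2
  count=4, el=12
  count=5, el=14
  count=5, el=19
  count=6, el=3
  count=6, el=29

Final answer: 6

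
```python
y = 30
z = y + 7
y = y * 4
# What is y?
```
Trace:
  y=30
  y=30, z=37
  y=120, z=37

Final answer: 120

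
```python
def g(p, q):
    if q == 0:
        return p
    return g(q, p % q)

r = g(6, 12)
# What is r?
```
Call trace:
g(p=6, q=12)
  g(p=12, q=6)
    g(p=6, q=0)
    -> return 6
  -> return 6
-> return 6

Final answer: 6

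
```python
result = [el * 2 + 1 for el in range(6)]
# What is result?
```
Trace:
  el=0
  el=1
  el=2
  el=3
  el=4
  el=5
  result=[1, 3, 5, 7, 9, 11]

Final answer: [1, 3, 5, 7, 9, 11]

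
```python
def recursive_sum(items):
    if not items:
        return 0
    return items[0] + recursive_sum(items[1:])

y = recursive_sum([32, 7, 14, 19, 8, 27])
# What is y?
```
Call trace:
recursive_sum(items=[32, 7, 14, 19, 8, 27])
  recursive_sum(items=[7, 14, 19, 8, 27])
    recursive_sum(items=[14, 19, 8, 27])
      recursive_sum(items=[19, 8, 27])
        recursive_sum(items=[8, 27])
          recursive_sum(items=[27])
            recursive_sum(items=[])
            -> return 0
          -> return 27
        -> return 35
      -> return 54
    -> return 68
  -> return 75
-> return 107

Final answer: 107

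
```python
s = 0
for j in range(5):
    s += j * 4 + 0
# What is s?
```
Trace:
  s=0
  s=0, j=0
  s=4, j=1
  s=12, j=2
  s=24, j=3
  s=40, j=4

Final answer: 40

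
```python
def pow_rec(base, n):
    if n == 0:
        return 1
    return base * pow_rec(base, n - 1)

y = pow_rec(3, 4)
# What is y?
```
Call trace:
pow_rec(base=3, n=4)
  pow_rec(base=3, n=3)
    pow_rec(base=3, n=2)
      pow_rec(base=3, n=1)
        pow_rec(base=3, n=0)
        -> return 1
      -> return 3
    -> return 9
  -> return 27
-> return 81

Final answer: 81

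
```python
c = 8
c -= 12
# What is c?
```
Trace:
  c=8
  c=-4

Final answer: -4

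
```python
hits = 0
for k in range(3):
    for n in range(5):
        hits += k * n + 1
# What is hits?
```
Trace:
  hits=0
  hits=1, k=0, n=0
  hits=2, k=0, n=1
  hits=3, k=0, n=2
  hits=4, k=0, n=3
  hits=5, k=0, n=4
  hits=6, k=1, n=0
  hits=8, k=1, n=1
  hits=11, k=1, n=2
  hits=15, k=1, n=3
  hits=20, k=1, n=4
  hits=21, k=2, n=0
  hits=24, k=2, n=1
  hits=29, k=2, n=2
  hits=36, k=2, n=3
  hits=45, k=2, n=4

Final answer: 45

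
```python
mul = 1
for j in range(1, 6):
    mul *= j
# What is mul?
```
Trace:
  mul=1
  mul=1, j=1
  mul=2, j=2
  mul=6, j=3
  mul=24, j=4
  mul=120, j=5

Final answer: 120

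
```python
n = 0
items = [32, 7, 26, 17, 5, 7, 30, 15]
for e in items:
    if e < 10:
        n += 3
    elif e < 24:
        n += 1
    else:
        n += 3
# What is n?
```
Trace:
  n=0
  n=3, e=32
  n=6, e=7
  n=9, e=26
  n=10, e=17
  n=13, e=5
  n=16, e=7
  n=19, e=30
  n=20, e=15

Final answer: 20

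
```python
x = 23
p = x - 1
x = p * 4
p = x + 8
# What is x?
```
Trace:
  x=23
  x=23, p=22
  x=88, p=22
  x=88, p=96

Final answer: 88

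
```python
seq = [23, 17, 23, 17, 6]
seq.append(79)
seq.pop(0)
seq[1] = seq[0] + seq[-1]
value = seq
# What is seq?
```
Trace:
  seq=[23, 17, 23, 17, 6]
  seq=[23, 17, 23, 17, 6, 79]
  seq=[17, 23, 17, 6, 79]
  seq=[17, 96, 17, 6, 79]
  seq=[17, 96, 17, 6, 79], value=[17, 96, 17, 6, 79]

Final answer: [17, 96, 17, 6, 79]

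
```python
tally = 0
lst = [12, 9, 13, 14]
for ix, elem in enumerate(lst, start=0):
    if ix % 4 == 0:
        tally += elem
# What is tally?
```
Trace:
  tally=0
  tally=12, ix=0, elem=12
  tally=12, ix=1, elem=9
  tally=12, ix=2, elem=13
  tally=12, ix=3, elem=14

Final answer: 12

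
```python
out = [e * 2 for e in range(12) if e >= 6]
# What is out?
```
Trace:
  e=0
  e=1
  e=2
  e=3
  e=4
  e=5
  e=6
  e=7
  e=8
  e=9
  e=10
  e=11
  out=[12, 14, 16, 18, 20, 22]

Final answer: [12, 14, 16, 18, 20, 22]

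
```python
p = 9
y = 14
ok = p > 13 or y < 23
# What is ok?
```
Trace:
  p=9
  p=9, y=14
  p=9, y=14, ok=True

Final answer: True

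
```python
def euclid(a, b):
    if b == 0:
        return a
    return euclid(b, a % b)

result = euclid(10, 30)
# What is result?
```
Call trace:
euclid(a=10, b=30)
  euclid(a=30, b=10)
    euclid(a=10, b=0)
    -> return 10
  -> return 10
-> return 10

Final answer: 10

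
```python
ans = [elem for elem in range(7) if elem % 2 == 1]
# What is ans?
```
Trace:
  elem=0
  elem=1
  elem=2
  elem=3
  elem=4
  elem=5
  elem=6
  ans=[1, 3, 5]

Final answer: [1, 3, 5]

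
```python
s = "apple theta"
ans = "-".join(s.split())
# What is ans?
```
Trace:
  s='apple theta'
  s='apple theta', ans='apple-theta'

Final answer: 'apple-theta'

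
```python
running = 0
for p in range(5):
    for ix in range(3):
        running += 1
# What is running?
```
Trace:
  running=0
  running=1, p=0, ix=0
  running=2, p=0, ix=1
  running=3, p=0, ix=2
  running=4, p=1, ix=0
  running=5, p=1, ix=1
  running=6, p=1, ix=2
  running=7, p=2, ix=0
  running=8, p=2, ix=1
  running=9, p=2, ix=2
  running=10, p=3, ix=0
  running=11, p=3, ix=1
  running=12, p=3, ix=2
  running=13, p=4, ix=0
  running=14, p=4, ix=1
  running=15, p=4, ix=2

Final answer: 15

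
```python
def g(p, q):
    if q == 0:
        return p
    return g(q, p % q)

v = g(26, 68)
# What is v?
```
Call trace:
g(p=26, q=68)
  g(p=68, q=26)
    g(p=26, q=16)
      g(p=16, q=10)
        g(p=10, q=6)
          g(p=6, q=4)
            g(p=4, q=2)
              g(p=2, q=0)
              -> return 2
            -> return 2
          -> return 2
        -> return 2
      -> return 2
    -> return 2
  -> return 2
-> return 2

Final answer: 2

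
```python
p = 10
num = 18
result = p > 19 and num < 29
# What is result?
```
Trace:
  p=10
  p=10, num=18
  p=10, num=18, result=False

Final answer: False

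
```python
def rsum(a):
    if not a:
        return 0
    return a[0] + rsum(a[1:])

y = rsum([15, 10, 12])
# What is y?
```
Call trace:
rsum(a=[15, 10, 12])
  rsum(a=[10, 12])
    rsum(a=[12])
      rsum(a=[])
      -> return 0
    -> return 12
  -> return 22
-> return 37

Final answer: 37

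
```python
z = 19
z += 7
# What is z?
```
Trace:
  z=19
  z=26

Final answer: 26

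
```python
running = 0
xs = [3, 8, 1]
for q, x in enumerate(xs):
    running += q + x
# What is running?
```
Trace:
  running=0
  running=3, q=0, x=3
  running=12, q=1, x=8
  running=15, q=2, x=1

Final answer: 15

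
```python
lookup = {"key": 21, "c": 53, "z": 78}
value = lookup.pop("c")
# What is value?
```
Trace:
  lookup={'key': 21, 'c': 53, 'z': 78}
  lookup={'key': 21, 'z': 78}, value=53

Final answer: 53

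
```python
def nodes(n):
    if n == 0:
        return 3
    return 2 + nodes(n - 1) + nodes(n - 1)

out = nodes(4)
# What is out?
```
Call trace (a repeated sub-call is expanded the first time; later identical calls just restate its return value):
nodes(n=4)
  nodes(n=3)
    nodes(n=2)
      nodes(n=1)
        nodes(n=0)
        -> return 3
        nodes(n=0)
        -> return 3
      -> return 8
      nodes(n=1) -> return 8  (same call as traced above)
    -> return 18
    nodes(n=2) -> return 18  (same call as traced above)
  -> return 38
  nodes(n=3) -> return 38  (same call as traced above)
-> return 78

Final answer: 78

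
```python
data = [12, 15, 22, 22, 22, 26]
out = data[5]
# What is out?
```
Trace:
  data=[12, 15, 22, 22, 22, 26]
  data=[12, 15, 22, 22, 22, 26], out=26

Final answer: 26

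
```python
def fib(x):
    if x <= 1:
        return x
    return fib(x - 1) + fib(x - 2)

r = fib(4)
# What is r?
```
Call trace (a repeated sub-call is expanded the first time; later identical calls just restate its return value):
fib(x=4)
  fib(x=3)
    fib(x=2)
      fib(x=1)
      -> return 1
      fib(x=0)
      -> return 0
    -> return 1
    fib(x=1)
    -> return 1
  -> return 2
  fib(x=2) -> return 1  (same call as traced above)
-> return 3

Final answer: 3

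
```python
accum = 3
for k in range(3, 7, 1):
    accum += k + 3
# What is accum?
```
Trace:
  accum=3
  accum=9, k=3
  accum=16, k=4
  accum=24, k=5
  accum=33, k=6

Final answer: 33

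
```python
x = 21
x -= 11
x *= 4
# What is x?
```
Trace:
  x=21
  x=10
  x=40

Final answer: 40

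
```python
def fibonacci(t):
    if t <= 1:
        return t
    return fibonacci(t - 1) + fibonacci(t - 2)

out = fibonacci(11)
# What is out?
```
Call trace (a repeated sub-call is expanded the first time; later identical calls just restate its return value):
fibonacci(t=11)
  fibonacci(t=10)
    fibonacci(t=9)
      fibonacci(t=8)
        fibonacci(t=7)
          fibonacci(t=6)
            fibonacci(t=5)
              fibonacci(t=4)
                fibonacci(t=3)
                  fibonacci(t=2)
                    fibonacci(t=1)
                    -> return 1
                    fibonacci(t=0)
                    -> return 0
                  -> return 1
                  fibonacci(t=1)
                  -> return 1
                -> return 2
                fibonacci(t=2) -> return 1  (same call as traced above)
              -> return 3
              fibonacci(t=3) -> return 2  (same call as traced above)
            -> return 5
            fibonacci(t=4) -> return 3  (same call as traced above)
          -> return 8
          fibonacci(t=5) -> return 5  (same call as traced above)
        -> return 13
        fibonacci(t=6) -> return 8  (same call as traced above)
      -> return 21
      fibonacci(t=7) -> return 13  (same call as traced above)
    -> return 34
    fibonacci(t=8) -> return 21  (same call as traced above)
  -> return 55
  fibonacci(t=9) -> return 34  (same call as traced above)
-> return 89

Final answer: 89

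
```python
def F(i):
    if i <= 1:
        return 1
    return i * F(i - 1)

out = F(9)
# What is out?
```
Call trace:
F(i=9)
  F(i=8)
    F(i=7)
      F(i=6)
        F(i=5)
          F(i=4)
            F(i=3)
              F(i=2)
                F(i=1)
                -> return 1
              -> return 2
            -> return 6
          -> return 24
        -> return 120
      -> return 720
    -> return 5040
  -> return 40320
-> return 362880

Final answer: 362880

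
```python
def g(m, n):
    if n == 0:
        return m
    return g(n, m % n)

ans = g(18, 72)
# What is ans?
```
Call trace:
g(m=18, n=72)
  g(m=72, n=18)
    g(m=18, n=0)
    -> return 18
  -> return 18
-> return 18

Final answer: 18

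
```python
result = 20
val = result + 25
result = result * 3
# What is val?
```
Trace:
  result=20
  result=20, val=45
  result=60, val=45

Final answer: 45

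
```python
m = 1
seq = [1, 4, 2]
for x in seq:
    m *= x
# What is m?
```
Trace:
  m=1
  m=1, x=1
  m=4, x=4
  m=8, x=2

Final answer: 8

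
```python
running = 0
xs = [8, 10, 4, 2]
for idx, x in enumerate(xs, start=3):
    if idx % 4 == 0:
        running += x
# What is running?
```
Trace:
  running=0
  running=0, idx=3, x=8
  running=10, idx=4, x=10
  running=10, idx=5, x=4
  running=10, idx=6, x=2

Final answer: 10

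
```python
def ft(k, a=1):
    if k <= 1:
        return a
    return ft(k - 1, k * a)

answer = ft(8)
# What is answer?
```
Call trace:
ft(k=8, a=1)
  ft(k=7, a=8)
    ft(k=6, a=56)
      ft(k=5, a=336)
        ft(k=4, a=1680)
          ft(k=3, a=6720)
            ft(k=2, a=20160)
              ft(k=1, a=40320)
              -> return 40320
            -> return 40320
          -> return 40320
        -> return 40320
      -> return 40320
    -> return 40320
  -> return 40320
-> return 40320

Final answer: 40320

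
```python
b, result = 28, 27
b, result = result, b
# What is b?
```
Trace:
  b=28, result=27
  b=27, result=28

Final answer: 27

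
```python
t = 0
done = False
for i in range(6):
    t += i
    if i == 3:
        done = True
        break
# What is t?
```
Trace:
  t=0
  t=0, done=False
  t=0, done=False, i=0
  t=1, done=False, i=1
  t=3, done=False, i=2
  t=6, done=True, i=3

Final answer: 6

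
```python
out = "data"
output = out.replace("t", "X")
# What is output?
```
Trace:
  out='data'
  out='data', output='daXa'

Final answer: 'daXa'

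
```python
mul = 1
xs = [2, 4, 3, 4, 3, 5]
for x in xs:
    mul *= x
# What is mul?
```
Trace:
  mul=1
  mul=2, x=2
  mul=8, x=4
  mul=24, x=3
  mul=96, x=4
  mul=288, x=3
  mul=1440, x=5

Final answer: 1440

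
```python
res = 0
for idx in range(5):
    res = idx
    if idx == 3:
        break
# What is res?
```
Trace:
  res=0
  res=0, idx=0
  res=1, idx=1
  res=2, idx=2
  res=3, idx=3

Final answer: 3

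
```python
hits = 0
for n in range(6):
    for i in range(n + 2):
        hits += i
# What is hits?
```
Trace:
  hits=0
  hits=0, n=0, i=0
  hits=1, n=0, i=1
  hits=1, n=1, i=0
  hits=2, n=1, i=1
  hits=4, n=1, i=2
  hits=4, n=2, i=0
  hits=5, n=2, i=1
  hits=7, n=2, i=2
  hits=10, n=2, i=3
  hits=10, n=3, i=0
  hits=11, n=3, i=1
  hits=13, n=3, i=2
  hits=16, n=3, i=3
  hits=20, n=3, i=4
  hits=20, n=4, i=0
  hits=21, n=4, i=1
  hits=23, n=4, i=2
  hits=26, n=4, i=3
  hits=30, n=4, i=4
  hits=35, n=4, i=5
  hits=35, n=5, i=0
  hits=36, n=5, i=1
  hits=38, n=5, i=2
  hits=41, n=5, i=3
  hits=45, n=5, i=4
  hits=50, n=5, i=5
  hits=56, n=5, i=6

Final answer: 56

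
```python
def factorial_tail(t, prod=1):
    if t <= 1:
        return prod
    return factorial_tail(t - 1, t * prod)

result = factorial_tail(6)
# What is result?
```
Call trace:
factorial_tail(t=6, prod=1)
  factorial_tail(t=5, prod=6)
    factorial_tail(t=4, prod=30)
      factorial_tail(t=3, prod=120)
        factorial_tail(t=2, prod=360)
          factorial_tail(t=1, prod=720)
          -> return 720
        -> return 720
      -> return 720
    -> return 720
  -> return 720
-> return 720

Final answer: 720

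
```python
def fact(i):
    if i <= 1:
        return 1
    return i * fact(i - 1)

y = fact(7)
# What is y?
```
Call trace:
fact(i=7)
  fact(i=6)
    fact(i=5)
      fact(i=4)
        fact(i=3)
          fact(i=2)
            fact(i=1)
            -> return 1
          -> return 2
        -> return 6
      -> return 24
    -> return 120
  -> return 720
-> return 5040

Final answer: 5040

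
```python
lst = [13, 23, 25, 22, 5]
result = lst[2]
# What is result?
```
Trace:
  lst=[13, 23, 25, 22, 5]
  lst=[13, 23, 25, 22, 5], result=25

Final answer: 25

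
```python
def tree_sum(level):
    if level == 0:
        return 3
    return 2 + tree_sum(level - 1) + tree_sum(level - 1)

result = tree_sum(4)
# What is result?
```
Call trace (a repeated sub-call is expanded the first time; later identical calls just restate its return value):
tree_sum(level=4)
  tree_sum(level=3)
    tree_sum(level=2)
      tree_sum(level=1)
        tree_sum(level=0)
        -> return 3
        tree_sum(level=0)
        -> return 3
      -> return 8
      tree_sum(level=1) -> return 8  (same call as traced above)
    -> return 18
    tree_sum(level=2) -> return 18  (same call as traced above)
  -> return 38
  tree_sum(level=3) -> return 38  (same call as traced above)
-> return 78

Final answer: 78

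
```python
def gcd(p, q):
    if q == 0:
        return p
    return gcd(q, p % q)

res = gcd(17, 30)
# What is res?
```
Call trace:
gcd(p=17, q=30)
  gcd(p=30, q=17)
    gcd(p=17, q=13)
      gcd(p=13, q=4)
        gcd(p=4, q=1)
          gcd(p=1, q=0)
          -> return 1
        -> return 1
      -> return 1
    -> return 1
  -> return 1
-> return 1

Final answer: 1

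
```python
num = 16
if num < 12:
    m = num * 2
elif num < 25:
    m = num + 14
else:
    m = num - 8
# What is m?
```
Trace:
  num=16
  num=16, m=30

Final answer: 30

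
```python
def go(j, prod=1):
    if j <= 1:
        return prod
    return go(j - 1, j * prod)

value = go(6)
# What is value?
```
Call trace:
go(j=6, prod=1)
  go(j=5, prod=6)
    go(j=4, prod=30)
      go(j=3, prod=120)
        go(j=2, prod=360)
          go(j=1, prod=720)
          -> return 720
        -> return 720
      -> return 720
    -> return 720
  -> return 720
-> return 720

Final answer: 720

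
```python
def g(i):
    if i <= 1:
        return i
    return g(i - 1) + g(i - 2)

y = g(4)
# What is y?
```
Call trace (a repeated sub-call is expanded the first time; later identical calls just restate its return value):
g(i=4)
  g(i=3)
    g(i=2)
      g(i=1)
      -> return 1
      g(i=0)
      -> return 0
    -> return 1
    g(i=1)
    -> return 1
  -> return 2
  g(i=2) -> return 1  (same call as traced above)
-> return 3

Final answer: 3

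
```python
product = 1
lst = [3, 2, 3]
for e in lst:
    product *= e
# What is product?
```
Trace:
  product=1
  product=3, e=3
  product=6, e=2
  product=18, e=3

Final answer: 18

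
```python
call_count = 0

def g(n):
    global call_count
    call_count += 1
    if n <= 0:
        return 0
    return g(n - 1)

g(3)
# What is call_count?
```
Call trace:
g(n=3)
  g(n=2)
    g(n=1)
      g(n=0)
      -> return 0
    -> return 0
  -> return 0
-> return 0

call_count is incremented once per call. g is entered once for each n = 3, 2, 1, 0 (the n <= 0 call returns without recursing), i.e. 3 + 1 calls.
call_count = 4

Final answer: 4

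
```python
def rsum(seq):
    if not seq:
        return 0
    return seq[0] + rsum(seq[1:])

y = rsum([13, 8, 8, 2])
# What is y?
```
Call trace:
rsum(seq=[13, 8, 8, 2])
  rsum(seq=[8, 8, 2])
    rsum(seq=[8, 2])
      rsum(seq=[2])
        rsum(seq=[])
        -> return 0
      -> return 2
    -> return 10
  -> return 18
-> return 31

Final answer: 31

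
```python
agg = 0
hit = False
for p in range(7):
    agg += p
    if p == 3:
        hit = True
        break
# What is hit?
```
Trace:
  agg=0
  agg=0, hit=False
  agg=0, hit=False, p=0
  agg=1, hit=False, p=1
  agg=3, hit=False, p=2
  agg=6, hit=True, p=3

Final answer: True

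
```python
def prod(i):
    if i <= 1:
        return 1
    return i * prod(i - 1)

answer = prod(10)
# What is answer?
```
Call trace:
prod(i=10)
  prod(i=9)
    prod(i=8)
      prod(i=7)
        prod(i=6)
          prod(i=5)
            prod(i=4)
              prod(i=3)
                prod(i=2)
                  prod(i=1)
                  -> return 1
                -> return 2
              -> return 6
            -> return 24
          -> return 120
        -> return 720
      -> return 5040
    -> return 40320
  -> return 362880
-> return 3628800

Final answer: 3628800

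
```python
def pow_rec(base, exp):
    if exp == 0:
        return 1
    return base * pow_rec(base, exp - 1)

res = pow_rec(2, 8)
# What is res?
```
Call trace:
pow_rec(base=2, exp=8)
  pow_rec(base=2, exp=7)
    pow_rec(base=2, exp=6)
      pow_rec(base=2, exp=5)
        pow_rec(base=2, exp=4)
          pow_rec(base=2, exp=3)
            pow_rec(base=2, exp=2)
              pow_rec(base=2, exp=1)
                pow_rec(base=2, exp=0)
                -> return 1
              -> return 2
            -> return 4
          -> return 8
        -> return 16
      -> return 32
    -> return 64
  -> return 128
-> return 256

Final answer: 256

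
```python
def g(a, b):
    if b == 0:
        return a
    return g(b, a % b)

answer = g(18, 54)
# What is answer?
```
Call trace:
g(a=18, b=54)
  g(a=54, b=18)
    g(a=18, b=0)
    -> return 18
  -> return 18
-> return 18

Final answer: 18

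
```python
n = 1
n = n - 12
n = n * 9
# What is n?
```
Trace:
  n=1
  n=-11
  n=-99

Final answer: -99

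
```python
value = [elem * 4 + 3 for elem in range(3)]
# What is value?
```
Trace:
  elem=0
  elem=1
  elem=2
  value=[3, 7, 11]

Final answer: [3, 7, 11]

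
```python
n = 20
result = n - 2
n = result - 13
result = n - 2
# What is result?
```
Trace:
  n=20
  n=20, result=18
  n=5, result=18
  n=5, result=3

Final answer: 3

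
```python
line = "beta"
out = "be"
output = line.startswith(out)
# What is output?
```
Trace:
  line='beta'
  line='beta', out='be'
  line='beta', out='be', output=True

Final answer: True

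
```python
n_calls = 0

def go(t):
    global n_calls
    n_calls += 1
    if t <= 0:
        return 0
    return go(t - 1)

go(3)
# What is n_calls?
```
Call trace:
go(t=3)
  go(t=2)
    go(t=1)
      go(t=0)
      -> return 0
    -> return 0
  -> return 0
-> return 0

n_calls is incremented once per call. go is entered once for each t = 3, 2, 1, 0 (the t <= 0 call returns without recursing), i.e. 3 + 1 calls.
n_calls = 4

Final answer: 4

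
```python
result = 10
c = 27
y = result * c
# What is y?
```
Trace:
  result=10
  result=10, c=27
  result=10, c=27, y=270

Final answer: 270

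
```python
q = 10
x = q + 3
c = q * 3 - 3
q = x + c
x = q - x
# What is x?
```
Trace:
  q=10
  q=10, x=13
  q=10, x=13, c=27
  q=40, x=13, c=27
  q=40, x=27, c=27

Final answer: 27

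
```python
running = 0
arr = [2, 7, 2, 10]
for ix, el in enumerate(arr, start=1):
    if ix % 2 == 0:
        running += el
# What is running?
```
Trace:
  running=0
  running=0, ix=1, el=2
  running=7, ix=2, el=7
  running=7, ix=3, el=2
  running=17, ix=4, el=10

Final answer: 17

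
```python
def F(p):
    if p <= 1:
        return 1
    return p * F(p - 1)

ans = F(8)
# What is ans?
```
Call trace:
F(p=8)
  F(p=7)
    F(p=6)
      F(p=5)
        F(p=4)
          F(p=3)
            F(p=2)
              F(p=1)
              -> return 1
            -> return 2
          -> return 6
        -> return 24
      -> return 120
    -> return 720
  -> return 5040
-> return 40320

Final answer: 40320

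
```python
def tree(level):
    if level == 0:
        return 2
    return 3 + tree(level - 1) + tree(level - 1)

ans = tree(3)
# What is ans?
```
Call trace (a repeated sub-call is expanded the first time; later identical calls just restate its return value):
tree(level=3)
  tree(level=2)
    tree(level=1)
      tree(level=0)
      -> return 2
      tree(level=0)
      -> return 2
    -> return 7
    tree(level=1) -> return 7  (same call as traced above)
  -> return 17
  tree(level=2) -> return 17  (same call as traced above)
-> return 37

Final answer: 37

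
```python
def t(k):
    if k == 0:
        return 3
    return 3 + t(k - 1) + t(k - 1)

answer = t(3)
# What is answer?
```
Call trace (a repeated sub-call is expanded the first time; later identical calls just restate its return value):
t(k=3)
  t(k=2)
    t(k=1)
      t(k=0)
      -> return 3
      t(k=0)
      -> return 3
    -> return 9
    t(k=1) -> return 9  (same call as traced above)
  -> return 21
  t(k=2) -> return 21  (same call as traced above)
-> return 45

Final answer: 45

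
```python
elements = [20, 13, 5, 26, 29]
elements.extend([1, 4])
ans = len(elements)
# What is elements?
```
Trace:
  elements=[20, 13, 5, 26, 29]
  elements=[20, 13, 5, 26, 29, 1, 4]
  elements=[20, 13, 5, 26, 29, 1, 4], ans=7

Final answer: [20, 13, 5, 26, 29, 1, 4]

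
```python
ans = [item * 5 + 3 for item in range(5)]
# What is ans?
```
Trace:
  item=0
  item=1
  item=2
  item=3
  item=4
  ans=[3, 8, 13, 18, 23]

Final answer: [3, 8, 13, 18, 23]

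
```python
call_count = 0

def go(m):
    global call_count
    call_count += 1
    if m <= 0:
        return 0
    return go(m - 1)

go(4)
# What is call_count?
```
Call trace:
go(m=4)
  go(m=3)
    go(m=2)
      go(m=1)
        go(m=0)
        -> return 0
      -> return 0
    -> return 0
  -> return 0
-> return 0

call_count is incremented once per call. go is entered once for each m = 4, 3, 2, 1, 0 (the m <= 0 call returns without recursing), i.e. 4 + 1 calls.
call_count = 5

Final answer: 5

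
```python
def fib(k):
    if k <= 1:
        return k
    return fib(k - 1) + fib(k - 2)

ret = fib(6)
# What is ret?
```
Call trace (a repeated sub-call is expanded the first time; later identical calls just restate its return value):
fib(k=6)
  fib(k=5)
    fib(k=4)
      fib(k=3)
        fib(k=2)
          fib(k=1)
          -> return 1
          fib(k=0)
          -> return 0
        -> return 1
        fib(k=1)
        -> return 1
      -> return 2
      fib(k=2) -> return 1  (same call as traced above)
    -> return 3
    fib(k=3) -> return 2  (same call as traced above)
  -> return 5
  fib(k=4) -> return 3  (same call as traced above)
-> return 8

Final answer: 8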